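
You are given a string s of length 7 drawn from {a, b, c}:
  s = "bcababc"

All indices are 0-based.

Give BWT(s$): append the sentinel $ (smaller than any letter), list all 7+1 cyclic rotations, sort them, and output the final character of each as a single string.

ccbaa$bb

rank  rotation  last
    0  $bcababc  c
    1  ababc$bc  c
    2  abc$bcab  b
    3  babc$bca  a
    4  bc$bcaba  a
    5  bcababc$  $
    6  c$bcabab  b
    7  cababc$b  b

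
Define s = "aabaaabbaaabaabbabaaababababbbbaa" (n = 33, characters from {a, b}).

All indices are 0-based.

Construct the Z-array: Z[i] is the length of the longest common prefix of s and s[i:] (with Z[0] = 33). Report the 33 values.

Z[0]=33
i=1: outside box; Z[1]=1 extend→box=[1,2)
i=2: outside box; Z[2]=0
i=3: outside box; Z[3]=2 extend→box=[3,5)
i=4: min(r-i=1, Z[1]=1)=1; Z[4]=3 extend→box=[4,7)
i=5: min(r-i=2, Z[1]=1)=1; Z[5]=1
i=6: min(r-i=1, Z[2]=0)=0; Z[6]=0
i=7: outside box; Z[7]=0
i=8: outside box; Z[8]=2 extend→box=[8,10)
i=9: min(r-i=1, Z[1]=1)=1; Z[9]=5 extend→box=[9,14)
i=10: min(r-i=4, Z[1]=1)=1; Z[10]=1
i=11: min(r-i=3, Z[2]=0)=0; Z[11]=0
i=12: min(r-i=2, Z[3]=2)=2; Z[12]=3 extend→box=[12,15)
i=13: min(r-i=2, Z[1]=1)=1; Z[13]=1
i=14: min(r-i=1, Z[2]=0)=0; Z[14]=0
i=15: outside box; Z[15]=0
i=16: outside box; Z[16]=1 extend→box=[16,17)
i=17: outside box; Z[17]=0
i=18: outside box; Z[18]=2 extend→box=[18,20)
i=19: min(r-i=1, Z[1]=1)=1; Z[19]=4 extend→box=[19,23)
i=20: min(r-i=3, Z[1]=1)=1; Z[20]=1
i=21: min(r-i=2, Z[2]=0)=0; Z[21]=0
i=22: min(r-i=1, Z[3]=2)=1; Z[22]=1
i=23: outside box; Z[23]=0
i=24: outside box; Z[24]=1 extend→box=[24,25)
i=25: outside box; Z[25]=0
i=26: outside box; Z[26]=1 extend→box=[26,27)
i=27: outside box; Z[27]=0
i=28: outside box; Z[28]=0
i=29: outside box; Z[29]=0
i=30: outside box; Z[30]=0
i=31: outside box; Z[31]=2 extend→box=[31,33)
i=32: min(r-i=1, Z[1]=1)=1; Z[32]=1

[33, 1, 0, 2, 3, 1, 0, 0, 2, 5, 1, 0, 3, 1, 0, 0, 1, 0, 2, 4, 1, 0, 1, 0, 1, 0, 1, 0, 0, 0, 0, 2, 1]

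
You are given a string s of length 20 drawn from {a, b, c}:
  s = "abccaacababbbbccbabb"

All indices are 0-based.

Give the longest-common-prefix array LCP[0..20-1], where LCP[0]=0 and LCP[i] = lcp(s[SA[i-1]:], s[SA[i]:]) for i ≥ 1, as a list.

rank | idx | suffix
   0 |   4 | aacababbbbccbabb
   1 |   7 | ababbbbccbabb
   2 |  17 | abb
   3 |   9 | abbbbccbabb
   4 |   0 | abccaacababbbbccbabb
   5 |   5 | acababbbbccbabb
   6 |  19 | b
   7 |  16 | babb
   8 |   8 | babbbbccbabb
   9 |  18 | bb
  10 |  10 | bbbbccbabb
  11 |  11 | bbbccbabb
  12 |  12 | bbccbabb
  13 |   1 | bccaacababbbbccbabb
  14 |  13 | bccbabb
  15 |   3 | caacababbbbccbabb
  16 |   6 | cababbbbccbabb
  17 |  15 | cbabb
  18 |   2 | ccaacababbbbccbabb
  19 |  14 | ccbabb

SA = [4, 7, 17, 9, 0, 5, 19, 16, 8, 18, 10, 11, 12, 1, 13, 3, 6, 15, 2, 14]
[i] adj suffixes → lcp
  [1] 4/7 → 1 ('a')
  [2] 7/17 → 2 ('ab')
  [3] 17/9 → 3 ('abb')
  [4] 9/0 → 2 ('ab')
  [5] 0/5 → 1 ('a')
  [6] 5/19 → 0 ('')
  [7] 19/16 → 1 ('b')
  [8] 16/8 → 4 ('babb')
  [9] 8/18 → 1 ('b')
  [10] 18/10 → 2 ('bb')
  [11] 10/11 → 3 ('bbb')
  [12] 11/12 → 2 ('bb')
  [13] 12/1 → 1 ('b')
  [14] 1/13 → 3 ('bcc')
  [15] 13/3 → 0 ('')
  [16] 3/6 → 2 ('ca')
  [17] 6/15 → 1 ('c')
  [18] 15/2 → 1 ('c')
  [19] 2/14 → 2 ('cc')

[0, 1, 2, 3, 2, 1, 0, 1, 4, 1, 2, 3, 2, 1, 3, 0, 2, 1, 1, 2]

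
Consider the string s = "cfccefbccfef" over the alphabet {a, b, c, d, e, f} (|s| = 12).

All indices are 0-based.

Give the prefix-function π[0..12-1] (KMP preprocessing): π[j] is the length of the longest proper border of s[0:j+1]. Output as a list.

π[0] = 0
j=1 s[j]='f': π[1]=0 (border '')
j=2 s[j]='c': π[2]=1 (border 'c')
j=3 s[j]='c': k: 1→0; π[3]=1 (border 'c')
j=4 s[j]='e': k: 1→0; π[4]=0 (border '')
j=5 s[j]='f': π[5]=0 (border '')
j=6 s[j]='b': π[6]=0 (border '')
j=7 s[j]='c': π[7]=1 (border 'c')
j=8 s[j]='c': k: 1→0; π[8]=1 (border 'c')
j=9 s[j]='f': π[9]=2 (border 'cf')
j=10 s[j]='e': k: 2→0; π[10]=0 (border '')
j=11 s[j]='f': π[11]=0 (border '')

[0, 0, 1, 1, 0, 0, 0, 1, 1, 2, 0, 0]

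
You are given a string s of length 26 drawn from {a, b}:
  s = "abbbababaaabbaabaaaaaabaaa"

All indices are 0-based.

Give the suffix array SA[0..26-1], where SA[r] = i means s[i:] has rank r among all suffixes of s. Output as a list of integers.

rank | idx | suffix
   0 |  25 | a
   1 |  24 | aa
   2 |  23 | aaa
   3 |  16 | aaaaaabaaa
   4 |  17 | aaaaabaaa
   5 |  18 | aaaabaaa
   6 |  19 | aaabaaa
   7 |   8 | aaabbaabaaaaaabaaa
   8 |  20 | aabaaa
   9 |  13 | aabaaaaaabaaa
  10 |   9 | aabbaabaaaaaabaaa
  11 |  21 | abaaa
  12 |  14 | abaaaaaabaaa
  13 |   6 | abaaabbaabaaaaaabaaa
  14 |   4 | ababaaabbaabaaaaaabaaa
  15 |  10 | abbaabaaaaaabaaa
  16 |   0 | abbbababaaabbaabaaaaaabaaa
  17 |  22 | baaa
  18 |  15 | baaaaaabaaa
  19 |   7 | baaabbaabaaaaaabaaa
  20 |  12 | baabaaaaaabaaa
  21 |   5 | babaaabbaabaaaaaabaaa
  22 |   3 | bababaaabbaabaaaaaabaaa
  23 |  11 | bbaabaaaaaabaaa
  24 |   2 | bbababaaabbaabaaaaaabaaa
  25 |   1 | bbbababaaabbaabaaaaaabaaa

[25, 24, 23, 16, 17, 18, 19, 8, 20, 13, 9, 21, 14, 6, 4, 10, 0, 22, 15, 7, 12, 5, 3, 11, 2, 1]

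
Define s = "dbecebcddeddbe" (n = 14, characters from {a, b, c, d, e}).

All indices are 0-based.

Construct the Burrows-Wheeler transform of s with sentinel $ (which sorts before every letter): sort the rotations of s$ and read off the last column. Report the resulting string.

rank  rotation         last
    0  $dbecebcddeddbe  e
    1  bcddeddbe$dbece  e
    2  be$dbecebcddedd  d
    3  becebcddeddbe$d  d
    4  cddeddbe$dbeceb  b
    5  cebcddeddbe$dbe  e
    6  dbe$dbecebcdded  d
    7  dbecebcddeddbe$  $
    8  ddbe$dbecebcdde  e
    9  ddeddbe$dbecebc  c
   10  deddbe$dbecebcd  d
   11  e$dbecebcddeddb  b
   12  ebcddeddbe$dbec  c
   13  ecebcddeddbe$db  b
   14  eddbe$dbecebcdd  d

eeddbed$ecdbcbd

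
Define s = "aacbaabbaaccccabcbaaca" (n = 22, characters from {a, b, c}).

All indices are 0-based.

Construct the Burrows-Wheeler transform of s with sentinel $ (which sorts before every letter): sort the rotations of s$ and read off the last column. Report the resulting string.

acbb$bacaaaccbaaacabcca

rank  rotation                 last
    0  $aacbaabbaaccccabcbaaca  a
    1  a$aacbaabbaaccccabcbaac  c
    2  aabbaaccccabcbaaca$aacb  b
    3  aaca$aacbaabbaaccccabcb  b
    4  aacbaabbaaccccabcbaaca$  $
    5  aaccccabcbaaca$aacbaabb  b
    6  abbaaccccabcbaaca$aacba  a
    7  abcbaaca$aacbaabbaacccc  c
    8  aca$aacbaabbaaccccabcba  a
    9  acbaabbaaccccabcbaaca$a  a
   10  accccabcbaaca$aacbaabba  a
   11  baabbaaccccabcbaaca$aac  c
   12  baaca$aacbaabbaaccccabc  c
   13  baaccccabcbaaca$aacbaab  b
   14  bbaaccccabcbaaca$aacbaa  a
   15  bcbaaca$aacbaabbaacccca  a
   16  ca$aacbaabbaaccccabcbaa  a
   17  cabcbaaca$aacbaabbaaccc  c
   18  cbaabbaaccccabcbaaca$aa  a
   19  cbaaca$aacbaabbaaccccab  b
   20  ccabcbaaca$aacbaabbaacc  c
   21  cccabcbaaca$aacbaabbaac  c
   22  ccccabcbaaca$aacbaabbaa  a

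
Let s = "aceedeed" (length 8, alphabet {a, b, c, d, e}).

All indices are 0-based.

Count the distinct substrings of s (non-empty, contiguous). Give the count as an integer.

29

rank→(start, suffix):
  0 → (0, 'aceedeed')
  1 → (1, 'ceedeed')
  2 → (7, 'd')
  3 → (4, 'deed')
  4 → (6, 'ed')
  5 → (3, 'edeed')
  6 → (5, 'eed')
  7 → (2, 'eedeed')

SA = [0, 1, 7, 4, 6, 3, 5, 2]
i: (SA[i-1],SA[i]) lcp shared
  1: (0,1) 0 ''
  2: (1,7) 0 ''
  3: (7,4) 1 'd'
  4: (4,6) 0 ''
  5: (6,3) 2 'ed'
  6: (3,5) 1 'e'
  7: (5,2) 3 'eed'

n(n+1)/2 = 8·9/2 = 36
Σ LCP = 0 + 0 + 0 + 1 + 0 + 2 + 1 + 3 = 7
distinct = 36 − 7 = 29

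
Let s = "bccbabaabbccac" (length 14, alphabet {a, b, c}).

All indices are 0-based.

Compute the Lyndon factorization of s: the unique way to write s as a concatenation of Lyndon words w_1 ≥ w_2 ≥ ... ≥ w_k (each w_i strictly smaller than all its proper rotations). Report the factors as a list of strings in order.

emit factor 1: 'bcc' (i=0, period=3)
emit factor 2: 'b' (i=3, period=1)
emit factor 3: 'ab' (i=4, period=2)
emit factor 4: 'aabbccac' (i=6, period=8)

["bcc", "b", "ab", "aabbccac"]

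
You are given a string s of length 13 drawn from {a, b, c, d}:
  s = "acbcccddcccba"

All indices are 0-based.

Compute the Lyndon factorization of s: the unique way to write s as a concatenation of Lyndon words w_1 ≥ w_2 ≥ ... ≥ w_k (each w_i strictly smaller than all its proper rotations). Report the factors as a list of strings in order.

emit factor 1: 'acbcccddcccb' (i=0, period=12)
emit factor 2: 'a' (i=12, period=1)

["acbcccddcccb", "a"]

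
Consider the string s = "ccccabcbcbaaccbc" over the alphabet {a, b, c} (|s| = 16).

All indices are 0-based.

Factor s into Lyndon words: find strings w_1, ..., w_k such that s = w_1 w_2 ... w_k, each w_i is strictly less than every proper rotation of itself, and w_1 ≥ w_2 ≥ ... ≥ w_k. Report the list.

["c", "c", "c", "c", "abcbcb", "aaccbc"]

emit factor 1: 'c' (i=0, period=1)
emit factor 2: 'c' (i=1, period=1)
emit factor 3: 'c' (i=2, period=1)
emit factor 4: 'c' (i=3, period=1)
emit factor 5: 'abcbcb' (i=4, period=6)
emit factor 6: 'aaccbc' (i=10, period=6)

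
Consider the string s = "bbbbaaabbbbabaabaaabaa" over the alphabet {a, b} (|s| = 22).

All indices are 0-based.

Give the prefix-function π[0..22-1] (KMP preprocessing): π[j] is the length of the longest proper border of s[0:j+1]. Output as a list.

π[0] = 0
j=1 s[j]='b': π[1]=1 (border 'b')
j=2 s[j]='b': π[2]=2 (border 'bb')
j=3 s[j]='b': π[3]=3 (border 'bbb')
j=4 s[j]='a': k: 3→2→1→0; π[4]=0 (border '')
j=5 s[j]='a': π[5]=0 (border '')
j=6 s[j]='a': π[6]=0 (border '')
j=7 s[j]='b': π[7]=1 (border 'b')
j=8 s[j]='b': π[8]=2 (border 'bb')
j=9 s[j]='b': π[9]=3 (border 'bbb')
j=10 s[j]='b': π[10]=4 (border 'bbbb')
j=11 s[j]='a': π[11]=5 (border 'bbbba')
j=12 s[j]='b': k: 5→0; π[12]=1 (border 'b')
j=13 s[j]='a': k: 1→0; π[13]=0 (border '')
j=14 s[j]='a': π[14]=0 (border '')
j=15 s[j]='b': π[15]=1 (border 'b')
j=16 s[j]='a': k: 1→0; π[16]=0 (border '')
j=17 s[j]='a': π[17]=0 (border '')
j=18 s[j]='a': π[18]=0 (border '')
j=19 s[j]='b': π[19]=1 (border 'b')
j=20 s[j]='a': k: 1→0; π[20]=0 (border '')
j=21 s[j]='a': π[21]=0 (border '')

[0, 1, 2, 3, 0, 0, 0, 1, 2, 3, 4, 5, 1, 0, 0, 1, 0, 0, 0, 1, 0, 0]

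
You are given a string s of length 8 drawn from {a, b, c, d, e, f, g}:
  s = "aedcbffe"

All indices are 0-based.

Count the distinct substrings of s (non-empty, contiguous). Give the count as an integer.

rank→(start, suffix):
  0 → (0, 'aedcbffe')
  1 → (4, 'bffe')
  2 → (3, 'cbffe')
  3 → (2, 'dcbffe')
  4 → (7, 'e')
  5 → (1, 'edcbffe')
  6 → (6, 'fe')
  7 → (5, 'ffe')

SA = [0, 4, 3, 2, 7, 1, 6, 5]
[i] adj suffixes → lcp
  [1] 0/4 → 0 ('')
  [2] 4/3 → 0 ('')
  [3] 3/2 → 0 ('')
  [4] 2/7 → 0 ('')
  [5] 7/1 → 1 ('e')
  [6] 1/6 → 0 ('')
  [7] 6/5 → 1 ('f')

n(n+1)/2 = 8·9/2 = 36
Σ LCP = 0 + 0 + 0 + 0 + 0 + 1 + 0 + 1 = 2
distinct = 36 − 2 = 34

34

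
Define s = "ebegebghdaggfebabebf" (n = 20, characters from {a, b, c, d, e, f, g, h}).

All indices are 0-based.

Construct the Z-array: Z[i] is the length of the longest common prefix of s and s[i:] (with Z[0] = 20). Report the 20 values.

Z[0]=20
i=1: outside box; Z[1]=0
i=2: outside box; Z[2]=1 grow→box=[2,3)
i=3: outside box; Z[3]=0
i=4: outside box; Z[4]=2 grow→box=[4,6)
i=5: min(r-i=1, Z[1]=0)=0; Z[5]=0
i=6: outside box; Z[6]=0
i=7: outside box; Z[7]=0
i=8: outside box; Z[8]=0
i=9: outside box; Z[9]=0
i=10: outside box; Z[10]=0
i=11: outside box; Z[11]=0
i=12: outside box; Z[12]=0
i=13: outside box; Z[13]=2 grow→box=[13,15)
i=14: min(r-i=1, Z[1]=0)=0; Z[14]=0
i=15: outside box; Z[15]=0
i=16: outside box; Z[16]=0
i=17: outside box; Z[17]=2 grow→box=[17,19)
i=18: min(r-i=1, Z[1]=0)=0; Z[18]=0
i=19: outside box; Z[19]=0

[20, 0, 1, 0, 2, 0, 0, 0, 0, 0, 0, 0, 0, 2, 0, 0, 0, 2, 0, 0]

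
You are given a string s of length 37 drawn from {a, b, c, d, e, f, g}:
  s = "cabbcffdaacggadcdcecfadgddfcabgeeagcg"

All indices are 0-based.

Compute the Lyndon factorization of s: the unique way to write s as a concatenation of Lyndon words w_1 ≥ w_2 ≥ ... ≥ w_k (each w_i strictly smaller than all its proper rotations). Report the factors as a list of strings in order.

["c", "abbcffd", "aacggadcdcecfadgddfcabgeeagcg"]

emit factor 1: 'c' (i=0, period=1)
emit factor 2: 'abbcffd' (i=1, period=7)
emit factor 3: 'aacggadcdcecfadgddfcabgeeagcg' (i=8, period=29)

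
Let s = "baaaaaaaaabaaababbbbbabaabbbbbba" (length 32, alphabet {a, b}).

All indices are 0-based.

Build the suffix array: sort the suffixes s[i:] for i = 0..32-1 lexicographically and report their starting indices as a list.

sorted suffixes:
  #0 SA[0]=31  'a'
  #1 SA[1]=1  'aaaaaaaaabaaababbbbbabaabbbbbba'
  #2 SA[2]=2  'aaaaaaaabaaababbbbbabaabbbbbba'
  #3 SA[3]=3  'aaaaaaabaaababbbbbabaabbbbbba'
  #4 SA[4]=4  'aaaaaabaaababbbbbabaabbbbbba'
  #5 SA[5]=5  'aaaaabaaababbbbbabaabbbbbba'
  #6 SA[6]=6  'aaaabaaababbbbbabaabbbbbba'
  #7 SA[7]=7  'aaabaaababbbbbabaabbbbbba'
  #8 SA[8]=11  'aaababbbbbabaabbbbbba'
  #9 SA[9]=8  'aabaaababbbbbabaabbbbbba'
  #10 SA[10]=12  'aababbbbbabaabbbbbba'
  #11 SA[11]=23  'aabbbbbba'
  #12 SA[12]=9  'abaaababbbbbabaabbbbbba'
  #13 SA[13]=21  'abaabbbbbba'
  #14 SA[14]=13  'ababbbbbabaabbbbbba'
  #15 SA[15]=15  'abbbbbabaabbbbbba'
  #16 SA[16]=24  'abbbbbba'
  #17 SA[17]=30  'ba'
  #18 SA[18]=0  'baaaaaaaaabaaababbbbbabaabbbbbba'
  #19 SA[19]=10  'baaababbbbbabaabbbbbba'
  #20 SA[20]=22  'baabbbbbba'
  #21 SA[21]=20  'babaabbbbbba'
  #22 SA[22]=14  'babbbbbabaabbbbbba'
  #23 SA[23]=29  'bba'
  #24 SA[24]=19  'bbabaabbbbbba'
  #25 SA[25]=28  'bbba'
  #26 SA[26]=18  'bbbabaabbbbbba'
  #27 SA[27]=27  'bbbba'
  #28 SA[28]=17  'bbbbabaabbbbbba'
  #29 SA[29]=26  'bbbbba'
  #30 SA[30]=16  'bbbbbabaabbbbbba'
  #31 SA[31]=25  'bbbbbba'

[31, 1, 2, 3, 4, 5, 6, 7, 11, 8, 12, 23, 9, 21, 13, 15, 24, 30, 0, 10, 22, 20, 14, 29, 19, 28, 18, 27, 17, 26, 16, 25]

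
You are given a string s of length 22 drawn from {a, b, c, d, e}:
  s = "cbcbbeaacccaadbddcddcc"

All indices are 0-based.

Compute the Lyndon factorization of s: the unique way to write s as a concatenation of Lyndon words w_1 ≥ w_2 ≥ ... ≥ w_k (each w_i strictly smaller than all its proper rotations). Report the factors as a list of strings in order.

emit factor 1: 'c' (i=0, period=1)
emit factor 2: 'bc' (i=1, period=2)
emit factor 3: 'bbe' (i=3, period=3)
emit factor 4: 'aacccaadbddcddcc' (i=6, period=16)

["c", "bc", "bbe", "aacccaadbddcddcc"]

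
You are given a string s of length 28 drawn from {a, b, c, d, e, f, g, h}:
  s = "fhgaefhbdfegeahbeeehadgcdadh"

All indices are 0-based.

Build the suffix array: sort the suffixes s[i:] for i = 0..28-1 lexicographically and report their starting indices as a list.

rank | idx | suffix
   0 |  20 | adgcdadh
   1 |  25 | adh
   2 |   3 | aefhbdfegeahbeeehadgcdadh
   3 |  13 | ahbeeehadgcdadh
   4 |   7 | bdfegeahbeeehadgcdadh
   5 |  15 | beeehadgcdadh
   6 |  23 | cdadh
   7 |  24 | dadh
   8 |   8 | dfegeahbeeehadgcdadh
   9 |  21 | dgcdadh
  10 |  26 | dh
  11 |  12 | eahbeeehadgcdadh
  12 |  16 | eeehadgcdadh
  13 |  17 | eehadgcdadh
  14 |   4 | efhbdfegeahbeeehadgcdadh
  15 |  10 | egeahbeeehadgcdadh
  16 |  18 | ehadgcdadh
  17 |   9 | fegeahbeeehadgcdadh
  18 |   5 | fhbdfegeahbeeehadgcdadh
  19 |   0 | fhgaefhbdfegeahbeeehadgcdadh
  20 |   2 | gaefhbdfegeahbeeehadgcdadh
  21 |  22 | gcdadh
  22 |  11 | geahbeeehadgcdadh
  23 |  27 | h
  24 |  19 | hadgcdadh
  25 |   6 | hbdfegeahbeeehadgcdadh
  26 |  14 | hbeeehadgcdadh
  27 |   1 | hgaefhbdfegeahbeeehadgcdadh

[20, 25, 3, 13, 7, 15, 23, 24, 8, 21, 26, 12, 16, 17, 4, 10, 18, 9, 5, 0, 2, 22, 11, 27, 19, 6, 14, 1]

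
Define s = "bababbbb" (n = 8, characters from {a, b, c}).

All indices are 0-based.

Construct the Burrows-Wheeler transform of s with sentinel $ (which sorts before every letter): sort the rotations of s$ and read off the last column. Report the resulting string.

bbbb$abba

rank  rotation   last
    0  $bababbbb  b
    1  ababbbb$b  b
    2  abbbb$bab  b
    3  b$bababbb  b
    4  bababbbb$  $
    5  babbbb$ba  a
    6  bb$bababb  b
    7  bbb$babab  b
    8  bbbb$baba  a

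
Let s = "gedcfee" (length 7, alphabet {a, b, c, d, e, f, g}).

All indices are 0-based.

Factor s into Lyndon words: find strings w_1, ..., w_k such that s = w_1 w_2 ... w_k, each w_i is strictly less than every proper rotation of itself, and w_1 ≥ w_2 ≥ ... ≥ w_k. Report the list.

["g", "e", "d", "cfee"]

emit factor 1: 'g' (i=0, period=1)
emit factor 2: 'e' (i=1, period=1)
emit factor 3: 'd' (i=2, period=1)
emit factor 4: 'cfee' (i=3, period=4)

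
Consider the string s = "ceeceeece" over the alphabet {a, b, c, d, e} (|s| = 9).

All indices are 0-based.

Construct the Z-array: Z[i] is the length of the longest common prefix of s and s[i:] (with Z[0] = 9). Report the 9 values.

Z[0]=9
i=1: i≥r, start 0; Z[1]=0
i=2: i≥r, start 0; Z[2]=0
i=3: i≥r, start 0; Z[3]=3 grow→box=[3,6)
i=4: min(r-i=2, Z[1]=0)=0; Z[4]=0
i=5: min(r-i=1, Z[2]=0)=0; Z[5]=0
i=6: i≥r, start 0; Z[6]=0
i=7: i≥r, start 0; Z[7]=2 grow→box=[7,9)
i=8: min(r-i=1, Z[1]=0)=0; Z[8]=0

[9, 0, 0, 3, 0, 0, 0, 2, 0]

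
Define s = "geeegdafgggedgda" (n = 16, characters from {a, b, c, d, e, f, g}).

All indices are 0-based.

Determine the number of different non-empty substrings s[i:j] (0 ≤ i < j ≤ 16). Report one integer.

119

sorted suffixes:
  #0 SA[0]=15  'a'
  #1 SA[1]=6  'afgggedgda'
  #2 SA[2]=14  'da'
  #3 SA[3]=5  'dafgggedgda'
  #4 SA[4]=12  'dgda'
  #5 SA[5]=11  'edgda'
  #6 SA[6]=1  'eeegdafgggedgda'
  #7 SA[7]=2  'eegdafgggedgda'
  #8 SA[8]=3  'egdafgggedgda'
  #9 SA[9]=7  'fgggedgda'
  #10 SA[10]=13  'gda'
  #11 SA[11]=4  'gdafgggedgda'
  #12 SA[12]=10  'gedgda'
  #13 SA[13]=0  'geeegdafgggedgda'
  #14 SA[14]=9  'ggedgda'
  #15 SA[15]=8  'gggedgda'

SA = [15, 6, 14, 5, 12, 11, 1, 2, 3, 7, 13, 4, 10, 0, 9, 8]
[i] adj suffixes → lcp
  [1] 15/6 → 1 ('a')
  [2] 6/14 → 0 ('')
  [3] 14/5 → 2 ('da')
  [4] 5/12 → 1 ('d')
  [5] 12/11 → 0 ('')
  [6] 11/1 → 1 ('e')
  [7] 1/2 → 2 ('ee')
  [8] 2/3 → 1 ('e')
  [9] 3/7 → 0 ('')
  [10] 7/13 → 0 ('')
  [11] 13/4 → 3 ('gda')
  [12] 4/10 → 1 ('g')
  [13] 10/0 → 2 ('ge')
  [14] 0/9 → 1 ('g')
  [15] 9/8 → 2 ('gg')

n(n+1)/2 = 16·17/2 = 136
Σ LCP = 0 + 1 + 0 + 2 + 1 + 0 + 1 + 2 + 1 + 0 + 0 + 3 + 1 + 2 + 1 + 2 = 17
distinct = 136 − 17 = 119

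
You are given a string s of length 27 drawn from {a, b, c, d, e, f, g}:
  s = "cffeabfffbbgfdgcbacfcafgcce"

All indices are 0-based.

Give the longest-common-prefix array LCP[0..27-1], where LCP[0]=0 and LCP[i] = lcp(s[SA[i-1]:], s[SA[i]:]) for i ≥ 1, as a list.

[0, 1, 1, 0, 1, 1, 1, 0, 1, 1, 1, 1, 2, 0, 0, 1, 0, 1, 1, 1, 1, 2, 2, 1, 0, 2, 1]

sorted suffixes:
  #0 SA[0]=4  'abfffbbgfdgcbacfcafgcce'
  #1 SA[1]=17  'acfcafgcce'
  #2 SA[2]=21  'afgcce'
  #3 SA[3]=16  'bacfcafgcce'
  #4 SA[4]=9  'bbgfdgcbacfcafgcce'
  #5 SA[5]=5  'bfffbbgfdgcbacfcafgcce'
  #6 SA[6]=10  'bgfdgcbacfcafgcce'
  #7 SA[7]=20  'cafgcce'
  #8 SA[8]=15  'cbacfcafgcce'
  #9 SA[9]=24  'cce'
  #10 SA[10]=25  'ce'
  #11 SA[11]=18  'cfcafgcce'
  #12 SA[12]=0  'cffeabfffbbgfdgcbacfcafgcce'
  #13 SA[13]=13  'dgcbacfcafgcce'
  #14 SA[14]=26  'e'
  #15 SA[15]=3  'eabfffbbgfdgcbacfcafgcce'
  #16 SA[16]=8  'fbbgfdgcbacfcafgcce'
  #17 SA[17]=19  'fcafgcce'
  #18 SA[18]=12  'fdgcbacfcafgcce'
  #19 SA[19]=2  'feabfffbbgfdgcbacfcafgcce'
  #20 SA[20]=7  'ffbbgfdgcbacfcafgcce'
  #21 SA[21]=1  'ffeabfffbbgfdgcbacfcafgcce'
  #22 SA[22]=6  'fffbbgfdgcbacfcafgcce'
  #23 SA[23]=22  'fgcce'
  #24 SA[24]=14  'gcbacfcafgcce'
  #25 SA[25]=23  'gcce'
  #26 SA[26]=11  'gfdgcbacfcafgcce'

SA = [4, 17, 21, 16, 9, 5, 10, 20, 15, 24, 25, 18, 0, 13, 26, 3, 8, 19, 12, 2, 7, 1, 6, 22, 14, 23, 11]
i: (SA[i-1],SA[i]) lcp shared
  1: (4,17) 1 'a'
  2: (17,21) 1 'a'
  3: (21,16) 0 ''
  4: (16,9) 1 'b'
  5: (9,5) 1 'b'
  6: (5,10) 1 'b'
  7: (10,20) 0 ''
  8: (20,15) 1 'c'
  9: (15,24) 1 'c'
  10: (24,25) 1 'c'
  11: (25,18) 1 'c'
  12: (18,0) 2 'cf'
  13: (0,13) 0 ''
  14: (13,26) 0 ''
  15: (26,3) 1 'e'
  16: (3,8) 0 ''
  17: (8,19) 1 'f'
  18: (19,12) 1 'f'
  19: (12,2) 1 'f'
  20: (2,7) 1 'f'
  21: (7,1) 2 'ff'
  22: (1,6) 2 'ff'
  23: (6,22) 1 'f'
  24: (22,14) 0 ''
  25: (14,23) 2 'gc'
  26: (23,11) 1 'g'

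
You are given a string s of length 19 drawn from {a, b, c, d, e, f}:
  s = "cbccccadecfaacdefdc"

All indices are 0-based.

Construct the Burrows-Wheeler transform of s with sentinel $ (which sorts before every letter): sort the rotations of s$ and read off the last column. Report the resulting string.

rank  rotation              last
    0  $cbccccadecfaacdefdc  c
    1  aacdefdc$cbccccadecf  f
    2  acdefdc$cbccccadecfa  a
    3  adecfaacdefdc$cbcccc  c
    4  bccccadecfaacdefdc$c  c
    5  c$cbccccadecfaacdefd  d
    6  cadecfaacdefdc$cbccc  c
    7  cbccccadecfaacdefdc$  $
    8  ccadecfaacdefdc$cbcc  c
    9  cccadecfaacdefdc$cbc  c
   10  ccccadecfaacdefdc$cb  b
   11  cdefdc$cbccccadecfaa  a
   12  cfaacdefdc$cbccccade  e
   13  dc$cbccccadecfaacdef  f
   14  decfaacdefdc$cbcccca  a
   15  defdc$cbccccadecfaac  c
   16  ecfaacdefdc$cbccccad  d
   17  efdc$cbccccadecfaacd  d
   18  faacdefdc$cbccccadec  c
   19  fdc$cbccccadecfaacde  e

cfaccdc$ccbaefacddce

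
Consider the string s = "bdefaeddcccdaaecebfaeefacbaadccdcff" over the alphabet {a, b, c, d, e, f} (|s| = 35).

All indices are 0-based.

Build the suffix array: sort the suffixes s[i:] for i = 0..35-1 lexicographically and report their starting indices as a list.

[26, 12, 23, 27, 13, 4, 19, 25, 0, 17, 24, 8, 9, 29, 10, 30, 15, 32, 11, 7, 28, 31, 6, 1, 16, 14, 5, 20, 21, 2, 34, 22, 3, 18, 33]

sorted suffixes:
  #0 SA[0]=26  'aadccdcff'
  #1 SA[1]=12  'aaecebfaeefacbaadccdcff'
  #2 SA[2]=23  'acbaadccdcff'
  #3 SA[3]=27  'adccdcff'
  #4 SA[4]=13  'aecebfaeefacbaadccdcff'
  #5 SA[5]=4  'aeddcccdaaecebfaeefacbaadccdcff'
  #6 SA[6]=19  'aeefacbaadccdcff'
  #7 SA[7]=25  'baadccdcff'
  #8 SA[8]=0  'bdefaeddcccdaaecebfaeefacbaadccdcff'
  #9 SA[9]=17  'bfaeefacbaadccdcff'
  #10 SA[10]=24  'cbaadccdcff'
  #11 SA[11]=8  'cccdaaecebfaeefacbaadccdcff'
  #12 SA[12]=9  'ccdaaecebfaeefacbaadccdcff'
  #13 SA[13]=29  'ccdcff'
  #14 SA[14]=10  'cdaaecebfaeefacbaadccdcff'
  #15 SA[15]=30  'cdcff'
  #16 SA[16]=15  'cebfaeefacbaadccdcff'
  #17 SA[17]=32  'cff'
  #18 SA[18]=11  'daaecebfaeefacbaadccdcff'
  #19 SA[19]=7  'dcccdaaecebfaeefacbaadccdcff'
  #20 SA[20]=28  'dccdcff'
  #21 SA[21]=31  'dcff'
  #22 SA[22]=6  'ddcccdaaecebfaeefacbaadccdcff'
  #23 SA[23]=1  'defaeddcccdaaecebfaeefacbaadccdcff'
  #24 SA[24]=16  'ebfaeefacbaadccdcff'
  #25 SA[25]=14  'ecebfaeefacbaadccdcff'
  #26 SA[26]=5  'eddcccdaaecebfaeefacbaadccdcff'
  #27 SA[27]=20  'eefacbaadccdcff'
  #28 SA[28]=21  'efacbaadccdcff'
  #29 SA[29]=2  'efaeddcccdaaecebfaeefacbaadccdcff'
  #30 SA[30]=34  'f'
  #31 SA[31]=22  'facbaadccdcff'
  #32 SA[32]=3  'faeddcccdaaecebfaeefacbaadccdcff'
  #33 SA[33]=18  'faeefacbaadccdcff'
  #34 SA[34]=33  'ff'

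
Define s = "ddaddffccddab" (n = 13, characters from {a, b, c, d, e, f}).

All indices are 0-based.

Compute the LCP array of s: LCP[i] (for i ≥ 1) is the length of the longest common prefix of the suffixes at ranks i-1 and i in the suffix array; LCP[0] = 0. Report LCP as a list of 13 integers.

rank | idx | suffix
   0 |  11 | ab
   1 |   2 | addffccddab
   2 |  12 | b
   3 |   7 | ccddab
   4 |   8 | cddab
   5 |  10 | dab
   6 |   1 | daddffccddab
   7 |   9 | ddab
   8 |   0 | ddaddffccddab
   9 |   3 | ddffccddab
  10 |   4 | dffccddab
  11 |   6 | fccddab
  12 |   5 | ffccddab

SA = [11, 2, 12, 7, 8, 10, 1, 9, 0, 3, 4, 6, 5]
i: (SA[i-1],SA[i]) lcp shared
  1: (11,2) 1 'a'
  2: (2,12) 0 ''
  3: (12,7) 0 ''
  4: (7,8) 1 'c'
  5: (8,10) 0 ''
  6: (10,1) 2 'da'
  7: (1,9) 1 'd'
  8: (9,0) 3 'dda'
  9: (0,3) 2 'dd'
  10: (3,4) 1 'd'
  11: (4,6) 0 ''
  12: (6,5) 1 'f'

[0, 1, 0, 0, 1, 0, 2, 1, 3, 2, 1, 0, 1]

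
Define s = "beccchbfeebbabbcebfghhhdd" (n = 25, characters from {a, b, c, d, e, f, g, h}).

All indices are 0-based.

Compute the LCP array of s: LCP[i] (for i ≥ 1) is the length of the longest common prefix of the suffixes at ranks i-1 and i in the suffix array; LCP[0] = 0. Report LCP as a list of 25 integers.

[0, 0, 1, 2, 1, 1, 1, 2, 0, 2, 1, 1, 0, 1, 0, 2, 1, 1, 0, 1, 0, 0, 1, 1, 2]

rank | idx | suffix
   0 |  12 | abbcebfghhhdd
   1 |  11 | babbcebfghhhdd
   2 |  10 | bbabbcebfghhhdd
   3 |  13 | bbcebfghhhdd
   4 |  14 | bcebfghhhdd
   5 |   0 | beccchbfeebbabbcebfghhhdd
   6 |   6 | bfeebbabbcebfghhhdd
   7 |  17 | bfghhhdd
   8 |   2 | ccchbfeebbabbcebfghhhdd
   9 |   3 | cchbfeebbabbcebfghhhdd
  10 |  15 | cebfghhhdd
  11 |   4 | chbfeebbabbcebfghhhdd
  12 |  24 | d
  13 |  23 | dd
  14 |   9 | ebbabbcebfghhhdd
  15 |  16 | ebfghhhdd
  16 |   1 | eccchbfeebbabbcebfghhhdd
  17 |   8 | eebbabbcebfghhhdd
  18 |   7 | feebbabbcebfghhhdd
  19 |  18 | fghhhdd
  20 |  19 | ghhhdd
  21 |   5 | hbfeebbabbcebfghhhdd
  22 |  22 | hdd
  23 |  21 | hhdd
  24 |  20 | hhhdd

SA = [12, 11, 10, 13, 14, 0, 6, 17, 2, 3, 15, 4, 24, 23, 9, 16, 1, 8, 7, 18, 19, 5, 22, 21, 20]
rank  pair      lcp
   1  s[12:],s[11:]  0  ''
   2  s[11:],s[10:]  1  'b'
   3  s[10:],s[13:]  2  'bb'
   4  s[13:],s[14:]  1  'b'
   5  s[14:],s[0:]  1  'b'
   6  s[0:],s[6:]  1  'b'
   7  s[6:],s[17:]  2  'bf'
   8  s[17:],s[2:]  0  ''
   9  s[2:],s[3:]  2  'cc'
  10  s[3:],s[15:]  1  'c'
  11  s[15:],s[4:]  1  'c'
  12  s[4:],s[24:]  0  ''
  13  s[24:],s[23:]  1  'd'
  14  s[23:],s[9:]  0  ''
  15  s[9:],s[16:]  2  'eb'
  16  s[16:],s[1:]  1  'e'
  17  s[1:],s[8:]  1  'e'
  18  s[8:],s[7:]  0  ''
  19  s[7:],s[18:]  1  'f'
  20  s[18:],s[19:]  0  ''
  21  s[19:],s[5:]  0  ''
  22  s[5:],s[22:]  1  'h'
  23  s[22:],s[21:]  1  'h'
  24  s[21:],s[20:]  2  'hh'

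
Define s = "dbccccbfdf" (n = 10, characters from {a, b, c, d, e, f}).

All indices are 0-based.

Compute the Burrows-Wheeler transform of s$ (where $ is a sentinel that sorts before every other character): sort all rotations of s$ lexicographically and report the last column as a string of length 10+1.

fdccccb$fdb

rank  rotation     last
    0  $dbccccbfdf  f
    1  bccccbfdf$d  d
    2  bfdf$dbcccc  c
    3  cbfdf$dbccc  c
    4  ccbfdf$dbcc  c
    5  cccbfdf$dbc  c
    6  ccccbfdf$db  b
    7  dbccccbfdf$  $
    8  df$dbccccbf  f
    9  f$dbccccbfd  d
   10  fdf$dbccccb  b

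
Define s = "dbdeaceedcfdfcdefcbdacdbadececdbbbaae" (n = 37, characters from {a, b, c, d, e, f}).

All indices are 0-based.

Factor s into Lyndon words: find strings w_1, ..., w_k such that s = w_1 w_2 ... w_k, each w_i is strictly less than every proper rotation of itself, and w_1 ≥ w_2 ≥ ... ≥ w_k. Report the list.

["d", "bde", "aceedcfdfcdefcbd", "acdbadececdbbb", "aae"]

emit factor 1: 'd' (i=0, period=1)
emit factor 2: 'bde' (i=1, period=3)
emit factor 3: 'aceedcfdfcdefcbd' (i=4, period=16)
emit factor 4: 'acdbadececdbbb' (i=20, period=14)
emit factor 5: 'aae' (i=34, period=3)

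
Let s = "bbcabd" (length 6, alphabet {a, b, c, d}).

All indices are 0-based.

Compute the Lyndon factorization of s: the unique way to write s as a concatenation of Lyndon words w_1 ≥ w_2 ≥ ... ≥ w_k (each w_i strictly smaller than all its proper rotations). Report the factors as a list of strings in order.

emit factor 1: 'bbc' (i=0, period=3)
emit factor 2: 'abd' (i=3, period=3)

["bbc", "abd"]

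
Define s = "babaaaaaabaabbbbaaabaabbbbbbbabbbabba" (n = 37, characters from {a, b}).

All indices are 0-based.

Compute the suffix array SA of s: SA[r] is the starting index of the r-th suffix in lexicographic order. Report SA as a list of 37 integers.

[36, 3, 4, 5, 6, 16, 7, 17, 10, 20, 1, 8, 18, 33, 29, 11, 21, 35, 2, 15, 9, 19, 0, 32, 28, 34, 14, 31, 27, 13, 30, 26, 12, 25, 24, 23, 22]

sorted suffixes:
  #0 SA[0]=36  'a'
  #1 SA[1]=3  'aaaaaabaabbbbaaabaabbbbbbbabbbabba'
  #2 SA[2]=4  'aaaaabaabbbbaaabaabbbbbbbabbbabba'
  #3 SA[3]=5  'aaaabaabbbbaaabaabbbbbbbabbbabba'
  #4 SA[4]=6  'aaabaabbbbaaabaabbbbbbbabbbabba'
  #5 SA[5]=16  'aaabaabbbbbbbabbbabba'
  #6 SA[6]=7  'aabaabbbbaaabaabbbbbbbabbbabba'
  #7 SA[7]=17  'aabaabbbbbbbabbbabba'
  #8 SA[8]=10  'aabbbbaaabaabbbbbbbabbbabba'
  #9 SA[9]=20  'aabbbbbbbabbbabba'
  #10 SA[10]=1  'abaaaaaabaabbbbaaabaabbbbbbbabbbabba'
  #11 SA[11]=8  'abaabbbbaaabaabbbbbbbabbbabba'
  #12 SA[12]=18  'abaabbbbbbbabbbabba'
  #13 SA[13]=33  'abba'
  #14 SA[14]=29  'abbbabba'
  #15 SA[15]=11  'abbbbaaabaabbbbbbbabbbabba'
  #16 SA[16]=21  'abbbbbbbabbbabba'
  #17 SA[17]=35  'ba'
  #18 SA[18]=2  'baaaaaabaabbbbaaabaabbbbbbbabbbabba'
  #19 SA[19]=15  'baaabaabbbbbbbabbbabba'
  #20 SA[20]=9  'baabbbbaaabaabbbbbbbabbbabba'
  #21 SA[21]=19  'baabbbbbbbabbbabba'
  #22 SA[22]=0  'babaaaaaabaabbbbaaabaabbbbbbbabbbabba'
  #23 SA[23]=32  'babba'
  #24 SA[24]=28  'babbbabba'
  #25 SA[25]=34  'bba'
  #26 SA[26]=14  'bbaaabaabbbbbbbabbbabba'
  #27 SA[27]=31  'bbabba'
  #28 SA[28]=27  'bbabbbabba'
  #29 SA[29]=13  'bbbaaabaabbbbbbbabbbabba'
  #30 SA[30]=30  'bbbabba'
  #31 SA[31]=26  'bbbabbbabba'
  #32 SA[32]=12  'bbbbaaabaabbbbbbbabbbabba'
  #33 SA[33]=25  'bbbbabbbabba'
  #34 SA[34]=24  'bbbbbabbbabba'
  #35 SA[35]=23  'bbbbbbabbbabba'
  #36 SA[36]=22  'bbbbbbbabbbabba'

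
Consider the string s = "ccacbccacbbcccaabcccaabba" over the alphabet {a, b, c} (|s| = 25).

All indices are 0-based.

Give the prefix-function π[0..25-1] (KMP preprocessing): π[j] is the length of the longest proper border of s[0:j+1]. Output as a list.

π[0] = 0
j=1 s[j]='c': π[1]=1 (border 'c')
j=2 s[j]='a': k: 1→0; π[2]=0 (border '')
j=3 s[j]='c': π[3]=1 (border 'c')
j=4 s[j]='b': k: 1→0; π[4]=0 (border '')
j=5 s[j]='c': π[5]=1 (border 'c')
j=6 s[j]='c': π[6]=2 (border 'cc')
j=7 s[j]='a': π[7]=3 (border 'cca')
j=8 s[j]='c': π[8]=4 (border 'ccac')
j=9 s[j]='b': π[9]=5 (border 'ccacb')
j=10 s[j]='b': k: 5→0; π[10]=0 (border '')
j=11 s[j]='c': π[11]=1 (border 'c')
j=12 s[j]='c': π[12]=2 (border 'cc')
j=13 s[j]='c': k: 2→1; π[13]=2 (border 'cc')
j=14 s[j]='a': π[14]=3 (border 'cca')
j=15 s[j]='a': k: 3→0; π[15]=0 (border '')
j=16 s[j]='b': π[16]=0 (border '')
j=17 s[j]='c': π[17]=1 (border 'c')
j=18 s[j]='c': π[18]=2 (border 'cc')
j=19 s[j]='c': k: 2→1; π[19]=2 (border 'cc')
j=20 s[j]='a': π[20]=3 (border 'cca')
j=21 s[j]='a': k: 3→0; π[21]=0 (border '')
j=22 s[j]='b': π[22]=0 (border '')
j=23 s[j]='b': π[23]=0 (border '')
j=24 s[j]='a': π[24]=0 (border '')

[0, 1, 0, 1, 0, 1, 2, 3, 4, 5, 0, 1, 2, 2, 3, 0, 0, 1, 2, 2, 3, 0, 0, 0, 0]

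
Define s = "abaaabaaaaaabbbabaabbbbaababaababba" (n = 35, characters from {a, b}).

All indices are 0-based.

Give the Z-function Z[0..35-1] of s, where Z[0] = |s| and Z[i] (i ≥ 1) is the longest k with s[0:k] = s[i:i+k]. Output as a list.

Z[0]=35
i=1: i≥r, start 0; Z[1]=0
i=2: i≥r, start 0; Z[2]=1 grow→box=[2,3)
i=3: i≥r, start 0; Z[3]=1 grow→box=[3,4)
i=4: i≥r, start 0; Z[4]=5 grow→box=[4,9)
i=5: min(r-i=4, Z[1]=0)=0; Z[5]=0
i=6: min(r-i=3, Z[2]=1)=1; Z[6]=1
i=7: min(r-i=2, Z[3]=1)=1; Z[7]=1
i=8: min(r-i=1, Z[4]=5)=1; Z[8]=1
i=9: i≥r, start 0; Z[9]=1 grow→box=[9,10)
i=10: i≥r, start 0; Z[10]=1 grow→box=[10,11)
i=11: i≥r, start 0; Z[11]=2 grow→box=[11,13)
i=12: min(r-i=1, Z[1]=0)=0; Z[12]=0
i=13: i≥r, start 0; Z[13]=0
i=14: i≥r, start 0; Z[14]=0
i=15: i≥r, start 0; Z[15]=4 grow→box=[15,19)
i=16: min(r-i=3, Z[1]=0)=0; Z[16]=0
i=17: min(r-i=2, Z[2]=1)=1; Z[17]=1
i=18: min(r-i=1, Z[3]=1)=1; Z[18]=2 grow→box=[18,20)
i=19: min(r-i=1, Z[1]=0)=0; Z[19]=0
i=20: i≥r, start 0; Z[20]=0
i=21: i≥r, start 0; Z[21]=0
i=22: i≥r, start 0; Z[22]=0
i=23: i≥r, start 0; Z[23]=1 grow→box=[23,24)
i=24: i≥r, start 0; Z[24]=3 grow→box=[24,27)
i=25: min(r-i=2, Z[1]=0)=0; Z[25]=0
i=26: min(r-i=1, Z[2]=1)=1; Z[26]=4 grow→box=[26,30)
i=27: min(r-i=3, Z[1]=0)=0; Z[27]=0
i=28: min(r-i=2, Z[2]=1)=1; Z[28]=1
i=29: min(r-i=1, Z[3]=1)=1; Z[29]=3 grow→box=[29,32)
i=30: min(r-i=2, Z[1]=0)=0; Z[30]=0
i=31: min(r-i=1, Z[2]=1)=1; Z[31]=2 grow→box=[31,33)
i=32: min(r-i=1, Z[1]=0)=0; Z[32]=0
i=33: i≥r, start 0; Z[33]=0
i=34: i≥r, start 0; Z[34]=1 grow→box=[34,35)

[35, 0, 1, 1, 5, 0, 1, 1, 1, 1, 1, 2, 0, 0, 0, 4, 0, 1, 2, 0, 0, 0, 0, 1, 3, 0, 4, 0, 1, 3, 0, 2, 0, 0, 1]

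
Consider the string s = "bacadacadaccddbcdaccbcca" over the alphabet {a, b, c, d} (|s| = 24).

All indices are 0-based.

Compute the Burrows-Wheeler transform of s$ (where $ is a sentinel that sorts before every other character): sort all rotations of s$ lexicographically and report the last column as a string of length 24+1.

acbdddcc$cdcaacbaabcacadc

rank  rotation                   last
    0  $bacadacadaccddbcdaccbcca  a
    1  a$bacadacadaccddbcdaccbcc  c
    2  acadacadaccddbcdaccbcca$b  b
    3  acadaccddbcdaccbcca$bacad  d
    4  accbcca$bacadacadaccddbcd  d
    5  accddbcdaccbcca$bacadacad  d
    6  adacadaccddbcdaccbcca$bac  c
    7  adaccddbcdaccbcca$bacadac  c
    8  bacadacadaccddbcdaccbcca$  $
    9  bcca$bacadacadaccddbcdacc  c
   10  bcdaccbcca$bacadacadaccdd  d
   11  ca$bacadacadaccddbcdaccbc  c
   12  cadacadaccddbcdaccbcca$ba  a
   13  cadaccddbcdaccbcca$bacada  a
   14  cbcca$bacadacadaccddbcdac  c
   15  cca$bacadacadaccddbcdaccb  b
   16  ccbcca$bacadacadaccddbcda  a
   17  ccddbcdaccbcca$bacadacada  a
   18  cdaccbcca$bacadacadaccddb  b
   19  cddbcdaccbcca$bacadacadac  c
   20  dacadaccddbcdaccbcca$baca  a
   21  daccbcca$bacadacadaccddbc  c
   22  daccddbcdaccbcca$bacadaca  a
   23  dbcdaccbcca$bacadacadaccd  d
   24  ddbcdaccbcca$bacadacadacc  c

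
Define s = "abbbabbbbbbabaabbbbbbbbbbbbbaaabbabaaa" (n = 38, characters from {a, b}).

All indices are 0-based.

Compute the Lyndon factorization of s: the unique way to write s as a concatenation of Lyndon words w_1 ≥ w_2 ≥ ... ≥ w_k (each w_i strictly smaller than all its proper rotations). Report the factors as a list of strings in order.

["abbbabbbbbb", "ab", "aabbbbbbbbbbbbb", "aaabbab", "a", "a", "a"]

emit factor 1: 'abbbabbbbbb' (i=0, period=11)
emit factor 2: 'ab' (i=11, period=2)
emit factor 3: 'aabbbbbbbbbbbbb' (i=13, period=15)
emit factor 4: 'aaabbab' (i=28, period=7)
emit factor 5: 'a' (i=35, period=1)
emit factor 6: 'a' (i=36, period=1)
emit factor 7: 'a' (i=37, period=1)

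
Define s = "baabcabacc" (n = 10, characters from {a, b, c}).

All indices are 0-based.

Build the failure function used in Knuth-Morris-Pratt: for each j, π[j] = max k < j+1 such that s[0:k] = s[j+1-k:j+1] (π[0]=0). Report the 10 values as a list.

[0, 0, 0, 1, 0, 0, 1, 2, 0, 0]

π[0] = 0
j=1 s[j]='a': π[1]=0 (border '')
j=2 s[j]='a': π[2]=0 (border '')
j=3 s[j]='b': π[3]=1 (border 'b')
j=4 s[j]='c': k: 1→0; π[4]=0 (border '')
j=5 s[j]='a': π[5]=0 (border '')
j=6 s[j]='b': π[6]=1 (border 'b')
j=7 s[j]='a': π[7]=2 (border 'ba')
j=8 s[j]='c': k: 2→0; π[8]=0 (border '')
j=9 s[j]='c': π[9]=0 (border '')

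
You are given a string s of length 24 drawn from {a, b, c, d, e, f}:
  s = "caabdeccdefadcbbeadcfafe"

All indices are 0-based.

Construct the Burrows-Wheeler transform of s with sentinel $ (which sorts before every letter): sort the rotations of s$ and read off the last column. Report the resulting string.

ecafefcab$decdaabcfbddeca

rank  rotation                   last
    0  $caabdeccdefadcbbeadcfafe  e
    1  aabdeccdefadcbbeadcfafe$c  c
    2  abdeccdefadcbbeadcfafe$ca  a
    3  adcbbeadcfafe$caabdeccdef  f
    4  adcfafe$caabdeccdefadcbbe  e
    5  afe$caabdeccdefadcbbeadcf  f
    6  bbeadcfafe$caabdeccdefadc  c
    7  bdeccdefadcbbeadcfafe$caa  a
    8  beadcfafe$caabdeccdefadcb  b
    9  caabdeccdefadcbbeadcfafe$  $
   10  cbbeadcfafe$caabdeccdefad  d
   11  ccdefadcbbeadcfafe$caabde  e
   12  cdefadcbbeadcfafe$caabdec  c
   13  cfafe$caabdeccdefadcbbead  d
   14  dcbbeadcfafe$caabdeccdefa  a
   15  dcfafe$caabdeccdefadcbbea  a
   16  deccdefadcbbeadcfafe$caab  b
   17  defadcbbeadcfafe$caabdecc  c
   18  e$caabdeccdefadcbbeadcfaf  f
   19  eadcfafe$caabdeccdefadcbb  b
   20  eccdefadcbbeadcfafe$caabd  d
   21  efadcbbeadcfafe$caabdeccd  d
   22  fadcbbeadcfafe$caabdeccde  e
   23  fafe$caabdeccdefadcbbeadc  c
   24  fe$caabdeccdefadcbbeadcfa  a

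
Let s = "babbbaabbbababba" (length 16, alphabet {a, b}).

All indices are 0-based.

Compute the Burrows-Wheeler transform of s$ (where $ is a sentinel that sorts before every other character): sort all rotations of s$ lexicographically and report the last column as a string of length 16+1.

rank  rotation           last
    0  $babbbaabbbababba  a
    1  a$babbbaabbbababb  b
    2  aabbbababba$babbb  b
    3  ababba$babbbaabbb  b
    4  abba$babbbaabbbab  b
    5  abbbaabbbababba$b  b
    6  abbbababba$babbba  a
    7  ba$babbbaabbbabab  b
    8  baabbbababba$babb  b
    9  bababba$babbbaabb  b
   10  babba$babbbaabbba  a
   11  babbbaabbbababba$  $
   12  bba$babbbaabbbaba  a
   13  bbaabbbababba$bab  b
   14  bbababba$babbbaab  b
   15  bbbaabbbababba$ba  a
   16  bbbababba$babbbaa  a

abbbbbabbba$abbaa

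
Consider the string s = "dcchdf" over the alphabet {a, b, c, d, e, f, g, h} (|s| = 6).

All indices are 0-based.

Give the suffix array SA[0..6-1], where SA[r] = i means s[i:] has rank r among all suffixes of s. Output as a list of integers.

[1, 2, 0, 4, 5, 3]

rank→(start, suffix):
  0 → (1, 'cchdf')
  1 → (2, 'chdf')
  2 → (0, 'dcchdf')
  3 → (4, 'df')
  4 → (5, 'f')
  5 → (3, 'hdf')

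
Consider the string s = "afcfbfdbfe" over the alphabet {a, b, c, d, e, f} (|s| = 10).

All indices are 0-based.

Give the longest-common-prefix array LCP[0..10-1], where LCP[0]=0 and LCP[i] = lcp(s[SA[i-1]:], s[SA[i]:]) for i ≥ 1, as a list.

rank→(start, suffix):
  0 → (0, 'afcfbfdbfe')
  1 → (4, 'bfdbfe')
  2 → (7, 'bfe')
  3 → (2, 'cfbfdbfe')
  4 → (6, 'dbfe')
  5 → (9, 'e')
  6 → (3, 'fbfdbfe')
  7 → (1, 'fcfbfdbfe')
  8 → (5, 'fdbfe')
  9 → (8, 'fe')

SA = [0, 4, 7, 2, 6, 9, 3, 1, 5, 8]
rank  pair      lcp
   1  s[0:],s[4:]  0  ''
   2  s[4:],s[7:]  2  'bf'
   3  s[7:],s[2:]  0  ''
   4  s[2:],s[6:]  0  ''
   5  s[6:],s[9:]  0  ''
   6  s[9:],s[3:]  0  ''
   7  s[3:],s[1:]  1  'f'
   8  s[1:],s[5:]  1  'f'
   9  s[5:],s[8:]  1  'f'

[0, 0, 2, 0, 0, 0, 0, 1, 1, 1]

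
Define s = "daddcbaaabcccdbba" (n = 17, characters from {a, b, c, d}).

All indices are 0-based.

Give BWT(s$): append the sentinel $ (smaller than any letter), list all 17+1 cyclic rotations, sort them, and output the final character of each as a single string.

rank  rotation            last
    0  $daddcbaaabcccdbba  a
    1  a$daddcbaaabcccdbb  b
    2  aaabcccdbba$daddcb  b
    3  aabcccdbba$daddcba  a
    4  abcccdbba$daddcbaa  a
    5  addcbaaabcccdbba$d  d
    6  ba$daddcbaaabcccdb  b
    7  baaabcccdbba$daddc  c
    8  bba$daddcbaaabcccd  d
    9  bcccdbba$daddcbaaa  a
   10  cbaaabcccdbba$dadd  d
   11  cccdbba$daddcbaaab  b
   12  ccdbba$daddcbaaabc  c
   13  cdbba$daddcbaaabcc  c
   14  daddcbaaabcccdbba$  $
   15  dbba$daddcbaaabccc  c
   16  dcbaaabcccdbba$dad  d
   17  ddcbaaabcccdbba$da  a

abbaadbcdadbcc$cda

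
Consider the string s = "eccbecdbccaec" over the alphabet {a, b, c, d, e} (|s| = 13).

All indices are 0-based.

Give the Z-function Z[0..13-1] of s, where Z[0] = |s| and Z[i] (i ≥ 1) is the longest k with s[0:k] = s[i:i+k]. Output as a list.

[13, 0, 0, 0, 2, 0, 0, 0, 0, 0, 0, 2, 0]

Z[0]=13
i=1: fresh scan; Z[1]=0
i=2: fresh scan; Z[2]=0
i=3: fresh scan; Z[3]=0
i=4: fresh scan; Z[4]=2 extend→box=[4,6)
i=5: min(r-i=1, Z[1]=0)=0; Z[5]=0
i=6: fresh scan; Z[6]=0
i=7: fresh scan; Z[7]=0
i=8: fresh scan; Z[8]=0
i=9: fresh scan; Z[9]=0
i=10: fresh scan; Z[10]=0
i=11: fresh scan; Z[11]=2 extend→box=[11,13)
i=12: min(r-i=1, Z[1]=0)=0; Z[12]=0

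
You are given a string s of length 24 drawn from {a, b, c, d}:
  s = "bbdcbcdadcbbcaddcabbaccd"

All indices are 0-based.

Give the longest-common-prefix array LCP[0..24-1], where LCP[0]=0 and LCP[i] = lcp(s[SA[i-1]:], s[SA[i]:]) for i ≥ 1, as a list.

[0, 1, 1, 2, 0, 1, 2, 2, 1, 2, 1, 0, 2, 1, 2, 1, 1, 2, 0, 1, 1, 2, 3, 1]

rank→(start, suffix):
  0 → (17, 'abbaccd')
  1 → (20, 'accd')
  2 → (7, 'adcbbcaddcabbaccd')
  3 → (13, 'addcabbaccd')
  4 → (19, 'baccd')
  5 → (18, 'bbaccd')
  6 → (10, 'bbcaddcabbaccd')
  7 → (0, 'bbdcbcdadcbbcaddcabbaccd')
  8 → (11, 'bcaddcabbaccd')
  9 → (4, 'bcdadcbbcaddcabbaccd')
  10 → (1, 'bdcbcdadcbbcaddcabbaccd')
  11 → (16, 'cabbaccd')
  12 → (12, 'caddcabbaccd')
  13 → (9, 'cbbcaddcabbaccd')
  14 → (3, 'cbcdadcbbcaddcabbaccd')
  15 → (21, 'ccd')
  16 → (22, 'cd')
  17 → (5, 'cdadcbbcaddcabbaccd')
  18 → (23, 'd')
  19 → (6, 'dadcbbcaddcabbaccd')
  20 → (15, 'dcabbaccd')
  21 → (8, 'dcbbcaddcabbaccd')
  22 → (2, 'dcbcdadcbbcaddcabbaccd')
  23 → (14, 'ddcabbaccd')

SA = [17, 20, 7, 13, 19, 18, 10, 0, 11, 4, 1, 16, 12, 9, 3, 21, 22, 5, 23, 6, 15, 8, 2, 14]
i: (SA[i-1],SA[i]) lcp shared
  1: (17,20) 1 'a'
  2: (20,7) 1 'a'
  3: (7,13) 2 'ad'
  4: (13,19) 0 ''
  5: (19,18) 1 'b'
  6: (18,10) 2 'bb'
  7: (10,0) 2 'bb'
  8: (0,11) 1 'b'
  9: (11,4) 2 'bc'
  10: (4,1) 1 'b'
  11: (1,16) 0 ''
  12: (16,12) 2 'ca'
  13: (12,9) 1 'c'
  14: (9,3) 2 'cb'
  15: (3,21) 1 'c'
  16: (21,22) 1 'c'
  17: (22,5) 2 'cd'
  18: (5,23) 0 ''
  19: (23,6) 1 'd'
  20: (6,15) 1 'd'
  21: (15,8) 2 'dc'
  22: (8,2) 3 'dcb'
  23: (2,14) 1 'd'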